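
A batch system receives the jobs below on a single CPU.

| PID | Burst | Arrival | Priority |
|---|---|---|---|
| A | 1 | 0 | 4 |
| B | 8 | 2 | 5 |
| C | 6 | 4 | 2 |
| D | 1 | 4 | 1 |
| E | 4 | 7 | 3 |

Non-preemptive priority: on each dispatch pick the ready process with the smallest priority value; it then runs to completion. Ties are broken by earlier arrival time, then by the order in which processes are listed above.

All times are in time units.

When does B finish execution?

Timeline: | A 0-1 | idle 1-2 | B 2-10 | D 10-11 | C 11-17 | E 17-21 |
Completion: A=1  B=10  C=17  D=11  E=21
Turnaround (C−A): A=1  B=8  C=13  D=7  E=14

10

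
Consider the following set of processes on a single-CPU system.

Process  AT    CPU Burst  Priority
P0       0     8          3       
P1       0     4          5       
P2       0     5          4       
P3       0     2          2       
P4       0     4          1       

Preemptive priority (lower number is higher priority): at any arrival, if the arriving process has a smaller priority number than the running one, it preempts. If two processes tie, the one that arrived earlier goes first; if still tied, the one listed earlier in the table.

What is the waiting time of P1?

Schedule: | P4 0-4 | P3 4-6 | P0 6-14 | P2 14-19 | P1 19-23 |
Completion: P0=14  P1=23  P2=19  P3=6  P4=4
Turnaround (C−A): P0=14  P1=23  P2=19  P3=6  P4=4
Waiting(P1) = turnaround − burst = 23 − 4 = 19

19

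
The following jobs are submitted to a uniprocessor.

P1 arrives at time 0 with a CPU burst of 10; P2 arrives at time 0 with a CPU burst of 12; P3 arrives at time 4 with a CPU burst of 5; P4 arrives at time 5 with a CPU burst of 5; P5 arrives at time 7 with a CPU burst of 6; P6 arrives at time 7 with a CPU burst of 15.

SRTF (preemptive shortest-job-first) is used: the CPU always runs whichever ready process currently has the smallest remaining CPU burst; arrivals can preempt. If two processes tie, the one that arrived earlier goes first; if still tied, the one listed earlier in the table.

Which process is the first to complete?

P3

Timeline: | P1 0-4 | P3 4-9 | P4 9-14 | P1 14-20 | P5 20-26 | P2 26-38 | P6 38-53 |
Completion: P1=20  P2=38  P3=9  P4=14  P5=26  P6=53
Turnaround (C−A): P1=20  P2=38  P3=5  P4=9  P5=19  P6=46
Finish order: P3 → P4 → P1 → P5 → P2 → P6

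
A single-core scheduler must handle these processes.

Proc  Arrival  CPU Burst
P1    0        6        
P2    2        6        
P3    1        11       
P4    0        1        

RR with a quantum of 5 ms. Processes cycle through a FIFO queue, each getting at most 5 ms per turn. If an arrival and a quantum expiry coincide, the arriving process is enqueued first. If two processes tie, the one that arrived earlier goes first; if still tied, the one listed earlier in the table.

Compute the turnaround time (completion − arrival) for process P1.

Schedule: | P1 0-5 | P4 5-6 | P3 6-11 | P2 11-16 | P1 16-17 | P3 17-22 | P2 22-23 | P3 23-24 |
Completion: P1=17  P2=23  P3=24  P4=6
Turnaround (C−A): P1=17  P2=21  P3=23  P4=6
Turnaround(P1) = completion − arrival = 17 − 0 = 17

17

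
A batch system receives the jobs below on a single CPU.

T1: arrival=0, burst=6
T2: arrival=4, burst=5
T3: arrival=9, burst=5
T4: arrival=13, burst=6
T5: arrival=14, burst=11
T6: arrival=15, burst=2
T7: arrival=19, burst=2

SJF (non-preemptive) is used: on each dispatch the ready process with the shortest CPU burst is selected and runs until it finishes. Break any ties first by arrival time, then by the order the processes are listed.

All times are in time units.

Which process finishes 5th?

T4

Timeline: | T1 0-6 | T2 6-11 | T3 11-16 | T6 16-18 | T4 18-24 | T7 24-26 | T5 26-37 |
Completion: T1=6  T2=11  T3=16  T4=24  T5=37  T6=18  T7=26
Turnaround (C−A): T1=6  T2=7  T3=7  T4=11  T5=23  T6=3  T7=7
Finish order: T1 → T2 → T3 → T6 → T4 → T7 → T5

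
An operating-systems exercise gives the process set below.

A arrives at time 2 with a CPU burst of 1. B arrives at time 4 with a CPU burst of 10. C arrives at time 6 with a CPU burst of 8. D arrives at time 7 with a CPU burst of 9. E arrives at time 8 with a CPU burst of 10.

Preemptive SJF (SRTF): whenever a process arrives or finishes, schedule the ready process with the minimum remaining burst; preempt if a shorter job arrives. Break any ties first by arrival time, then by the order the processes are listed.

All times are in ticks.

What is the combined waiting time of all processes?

46

Timeline: | idle 0-2 | A 2-3 | idle 3-4 | B 4-14 | C 14-22 | D 22-31 | E 31-41 |
Completion: A=3  B=14  C=22  D=31  E=41
Turnaround (C−A): A=1  B=10  C=16  D=24  E=33
Waiting = turnaround − burst: A=0, B=0, C=8, D=15, E=23
Total waiting = 0 + 0 + 8 + 15 + 23 = 46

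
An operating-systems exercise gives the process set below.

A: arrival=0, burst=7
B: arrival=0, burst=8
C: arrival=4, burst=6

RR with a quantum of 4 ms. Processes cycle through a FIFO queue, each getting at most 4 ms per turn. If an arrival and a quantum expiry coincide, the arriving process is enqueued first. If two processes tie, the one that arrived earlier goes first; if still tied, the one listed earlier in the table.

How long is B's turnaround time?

Schedule: | A 0-4 | B 4-8 | C 8-12 | A 12-15 | B 15-19 | C 19-21 |
Completion: A=15  B=19  C=21
Turnaround (C−A): A=15  B=19  C=17
Turnaround(B) = completion − arrival = 19 − 0 = 19

19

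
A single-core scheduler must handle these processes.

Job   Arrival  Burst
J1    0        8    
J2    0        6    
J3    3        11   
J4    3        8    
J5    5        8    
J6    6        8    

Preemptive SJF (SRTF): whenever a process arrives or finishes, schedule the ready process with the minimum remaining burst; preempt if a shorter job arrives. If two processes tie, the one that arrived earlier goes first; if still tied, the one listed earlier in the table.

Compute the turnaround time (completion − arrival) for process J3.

46

Gantt: | J2 0-6 | J1 6-14 | J4 14-22 | J5 22-30 | J6 30-38 | J3 38-49 |
Completion: J1=14  J2=6  J3=49  J4=22  J5=30  J6=38
Turnaround (C−A): J1=14  J2=6  J3=46  J4=19  J5=25  J6=32
Turnaround(J3) = completion − arrival = 49 − 3 = 46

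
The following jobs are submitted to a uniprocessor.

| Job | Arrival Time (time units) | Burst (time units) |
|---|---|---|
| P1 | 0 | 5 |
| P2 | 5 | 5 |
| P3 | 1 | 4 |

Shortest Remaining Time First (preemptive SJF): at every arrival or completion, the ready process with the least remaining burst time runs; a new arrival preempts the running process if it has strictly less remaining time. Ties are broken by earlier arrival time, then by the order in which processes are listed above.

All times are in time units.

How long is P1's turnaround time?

5

Schedule: | P1 0-5 | P3 5-9 | P2 9-14 |
Completion: P1=5  P2=14  P3=9
Turnaround(P1) = completion − arrival = 5 − 0 = 5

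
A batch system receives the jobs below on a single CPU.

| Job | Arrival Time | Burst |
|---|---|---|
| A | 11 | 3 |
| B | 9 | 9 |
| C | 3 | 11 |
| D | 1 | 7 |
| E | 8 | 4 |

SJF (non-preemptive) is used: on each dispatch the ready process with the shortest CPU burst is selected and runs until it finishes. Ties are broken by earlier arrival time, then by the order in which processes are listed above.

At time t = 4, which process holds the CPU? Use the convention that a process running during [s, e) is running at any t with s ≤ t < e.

Gantt: | idle 0-1 | D 1-8 | E 8-12 | A 12-15 | B 15-24 | C 24-35 |
Completion: A=15  B=24  C=35  D=8  E=12
Turnaround (C−A): A=4  B=15  C=32  D=7  E=4

D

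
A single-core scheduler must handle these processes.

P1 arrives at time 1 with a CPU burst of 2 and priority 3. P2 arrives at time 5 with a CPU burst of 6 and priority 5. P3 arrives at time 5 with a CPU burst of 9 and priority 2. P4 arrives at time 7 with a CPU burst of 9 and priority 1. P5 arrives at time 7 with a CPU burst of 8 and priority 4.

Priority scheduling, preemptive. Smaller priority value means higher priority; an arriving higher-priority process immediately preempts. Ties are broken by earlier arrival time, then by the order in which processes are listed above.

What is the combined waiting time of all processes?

51

Timeline: | idle 0-1 | P1 1-3 | idle 3-5 | P3 5-7 | P4 7-16 | P3 16-23 | P5 23-31 | P2 31-37 |
Completion: P1=3  P2=37  P3=23  P4=16  P5=31
Turnaround (C−A): P1=2  P2=32  P3=18  P4=9  P5=24
Waiting = turnaround − burst: P1=0, P2=26, P3=9, P4=0, P5=16
Total waiting = 0 + 26 + 9 + 0 + 16 = 51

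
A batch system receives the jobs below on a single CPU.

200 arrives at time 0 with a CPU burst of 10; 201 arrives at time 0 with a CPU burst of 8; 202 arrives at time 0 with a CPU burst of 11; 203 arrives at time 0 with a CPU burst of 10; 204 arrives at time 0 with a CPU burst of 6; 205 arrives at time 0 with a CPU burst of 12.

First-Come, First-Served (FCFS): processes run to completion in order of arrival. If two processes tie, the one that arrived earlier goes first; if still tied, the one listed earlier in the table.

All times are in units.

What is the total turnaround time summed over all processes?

Schedule: | 200 0-10 | 201 10-18 | 202 18-29 | 203 29-39 | 204 39-45 | 205 45-57 |
Completion: 200=10  201=18  202=29  203=39  204=45  205=57
Turnaround (C−A): 200=10  201=18  202=29  203=39  204=45  205=57
Turnaround = completion − arrival: 200=10, 201=18, 202=29, 203=39, 204=45, 205=57
Total turnaround = 10 + 18 + 29 + 39 + 45 + 57 = 198

198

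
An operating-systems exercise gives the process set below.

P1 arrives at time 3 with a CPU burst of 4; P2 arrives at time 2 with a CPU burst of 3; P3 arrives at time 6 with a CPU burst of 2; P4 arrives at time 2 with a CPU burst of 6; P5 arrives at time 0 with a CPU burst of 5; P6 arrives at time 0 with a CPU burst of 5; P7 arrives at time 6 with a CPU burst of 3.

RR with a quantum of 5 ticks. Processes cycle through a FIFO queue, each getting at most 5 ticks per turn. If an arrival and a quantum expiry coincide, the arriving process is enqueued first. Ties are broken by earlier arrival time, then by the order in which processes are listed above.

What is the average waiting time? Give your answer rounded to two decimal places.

11.71

Schedule: | P5 0-5 | P6 5-10 | P2 10-13 | P4 13-18 | P1 18-22 | P3 22-24 | P7 24-27 | P4 27-28 |
Completion: P1=22  P2=13  P3=24  P4=28  P5=5  P6=10  P7=27
Turnaround (C−A): P1=19  P2=11  P3=18  P4=26  P5=5  P6=10  P7=21
Waiting times: P1=15, P2=8, P3=16, P4=20, P5=0, P6=5, P7=18
Average waiting = (15+8+16+20+0+5+18) / 7 = 82/7 = 11.71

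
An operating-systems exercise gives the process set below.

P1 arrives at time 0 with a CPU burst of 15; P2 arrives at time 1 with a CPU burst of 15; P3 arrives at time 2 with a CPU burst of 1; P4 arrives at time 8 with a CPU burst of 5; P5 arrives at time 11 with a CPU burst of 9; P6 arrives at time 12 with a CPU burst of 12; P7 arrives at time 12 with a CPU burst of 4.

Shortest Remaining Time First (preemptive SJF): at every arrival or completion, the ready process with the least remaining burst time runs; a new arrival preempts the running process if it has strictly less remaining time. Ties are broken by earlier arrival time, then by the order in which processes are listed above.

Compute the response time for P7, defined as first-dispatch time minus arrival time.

1

Gantt: | P1 0-2 | P3 2-3 | P1 3-8 | P4 8-13 | P7 13-17 | P1 17-25 | P5 25-34 | P6 34-46 | P2 46-61 |
Completion: P1=25  P2=61  P3=3  P4=13  P5=34  P6=46  P7=17
Turnaround (C−A): P1=25  P2=60  P3=1  P4=5  P5=23  P6=34  P7=5
Response(P7) = first start − arrival = 13 − 12 = 1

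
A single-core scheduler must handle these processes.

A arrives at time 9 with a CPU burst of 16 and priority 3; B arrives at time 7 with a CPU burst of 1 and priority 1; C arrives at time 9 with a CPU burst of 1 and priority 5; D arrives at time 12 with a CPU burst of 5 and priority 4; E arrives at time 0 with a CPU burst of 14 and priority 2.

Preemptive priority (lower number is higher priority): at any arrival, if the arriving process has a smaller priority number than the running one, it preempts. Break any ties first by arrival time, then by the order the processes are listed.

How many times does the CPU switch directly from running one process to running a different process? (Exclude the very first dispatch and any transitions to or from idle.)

Schedule: | E 0-7 | B 7-8 | E 8-15 | A 15-31 | D 31-36 | C 36-37 |
Completion: A=31  B=8  C=37  D=36  E=15
Turnaround (C−A): A=22  B=1  C=28  D=24  E=15

5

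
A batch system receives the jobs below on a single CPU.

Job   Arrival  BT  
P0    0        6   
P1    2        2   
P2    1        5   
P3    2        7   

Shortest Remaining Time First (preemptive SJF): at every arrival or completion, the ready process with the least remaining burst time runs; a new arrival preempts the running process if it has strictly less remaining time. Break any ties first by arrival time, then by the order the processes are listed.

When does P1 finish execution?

Timeline: | P0 0-2 | P1 2-4 | P0 4-8 | P2 8-13 | P3 13-20 |
Completion: P0=8  P1=4  P2=13  P3=20
Turnaround (C−A): P0=8  P1=2  P2=12  P3=18

4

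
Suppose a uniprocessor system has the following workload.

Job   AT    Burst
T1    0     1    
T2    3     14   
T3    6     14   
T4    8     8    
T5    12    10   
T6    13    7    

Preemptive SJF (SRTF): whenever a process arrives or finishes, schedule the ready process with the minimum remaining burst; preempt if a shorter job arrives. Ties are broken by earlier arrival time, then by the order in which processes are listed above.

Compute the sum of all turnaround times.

128

Schedule: | T1 0-1 | idle 1-3 | T2 3-8 | T4 8-16 | T6 16-23 | T2 23-32 | T5 32-42 | T3 42-56 |
Completion: T1=1  T2=32  T3=56  T4=16  T5=42  T6=23
Turnaround = completion − arrival: T1=1, T2=29, T3=50, T4=8, T5=30, T6=10
Total turnaround = 1 + 29 + 50 + 8 + 30 + 10 = 128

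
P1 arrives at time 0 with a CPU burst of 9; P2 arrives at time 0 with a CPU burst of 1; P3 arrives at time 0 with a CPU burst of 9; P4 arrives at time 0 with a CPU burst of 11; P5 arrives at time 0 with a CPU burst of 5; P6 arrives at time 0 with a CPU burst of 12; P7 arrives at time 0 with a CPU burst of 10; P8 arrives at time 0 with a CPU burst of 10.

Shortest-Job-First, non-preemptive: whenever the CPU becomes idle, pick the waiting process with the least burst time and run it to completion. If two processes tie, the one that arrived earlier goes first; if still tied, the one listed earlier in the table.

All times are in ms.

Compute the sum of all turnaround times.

246

Timeline: | P2 0-1 | P5 1-6 | P1 6-15 | P3 15-24 | P7 24-34 | P8 34-44 | P4 44-55 | P6 55-67 |
Completion: P1=15  P2=1  P3=24  P4=55  P5=6  P6=67  P7=34  P8=44
Turnaround (C−A): P1=15  P2=1  P3=24  P4=55  P5=6  P6=67  P7=34  P8=44
Turnaround = completion − arrival: P1=15, P2=1, P3=24, P4=55, P5=6, P6=67, P7=34, P8=44
Total turnaround = 15 + 1 + 24 + 55 + 6 + 67 + 34 + 44 = 246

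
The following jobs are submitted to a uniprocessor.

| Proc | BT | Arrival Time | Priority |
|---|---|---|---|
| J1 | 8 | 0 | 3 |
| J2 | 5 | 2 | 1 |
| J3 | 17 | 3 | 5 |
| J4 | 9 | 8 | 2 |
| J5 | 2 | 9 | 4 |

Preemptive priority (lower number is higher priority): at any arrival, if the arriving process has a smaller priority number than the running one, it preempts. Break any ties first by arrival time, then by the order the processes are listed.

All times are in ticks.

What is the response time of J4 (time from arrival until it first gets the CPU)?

0

Gantt: | J1 0-2 | J2 2-7 | J1 7-8 | J4 8-17 | J1 17-22 | J5 22-24 | J3 24-41 |
Completion: J1=22  J2=7  J3=41  J4=17  J5=24
Turnaround (C−A): J1=22  J2=5  J3=38  J4=9  J5=15
Response(J4) = first start − arrival = 8 − 8 = 0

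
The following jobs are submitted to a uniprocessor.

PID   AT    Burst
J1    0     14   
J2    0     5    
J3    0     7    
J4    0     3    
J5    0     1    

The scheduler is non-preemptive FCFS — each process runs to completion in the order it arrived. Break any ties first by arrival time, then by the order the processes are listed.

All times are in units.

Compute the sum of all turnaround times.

118

Gantt: | J1 0-14 | J2 14-19 | J3 19-26 | J4 26-29 | J5 29-30 |
Completion: J1=14  J2=19  J3=26  J4=29  J5=30
Turnaround (C−A): J1=14  J2=19  J3=26  J4=29  J5=30
Turnaround = completion − arrival: J1=14, J2=19, J3=26, J4=29, J5=30
Total turnaround = 14 + 19 + 26 + 29 + 30 = 118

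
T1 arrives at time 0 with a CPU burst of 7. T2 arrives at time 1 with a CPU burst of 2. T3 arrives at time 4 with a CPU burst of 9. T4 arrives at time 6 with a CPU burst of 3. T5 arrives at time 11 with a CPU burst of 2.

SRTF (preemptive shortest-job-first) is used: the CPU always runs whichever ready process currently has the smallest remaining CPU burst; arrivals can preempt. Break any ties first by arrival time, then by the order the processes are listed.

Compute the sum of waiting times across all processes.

16

Schedule: | T1 0-1 | T2 1-3 | T1 3-9 | T4 9-12 | T5 12-14 | T3 14-23 |
Completion: T1=9  T2=3  T3=23  T4=12  T5=14
Waiting = turnaround − burst: T1=2, T2=0, T3=10, T4=3, T5=1
Total waiting = 2 + 0 + 10 + 3 + 1 = 16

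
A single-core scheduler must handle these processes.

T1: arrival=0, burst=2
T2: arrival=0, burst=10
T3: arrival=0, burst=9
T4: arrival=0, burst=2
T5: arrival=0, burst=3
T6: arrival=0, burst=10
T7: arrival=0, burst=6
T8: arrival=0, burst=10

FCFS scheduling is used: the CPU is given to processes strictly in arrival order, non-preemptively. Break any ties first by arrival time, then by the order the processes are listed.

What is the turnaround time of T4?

Timeline: | T1 0-2 | T2 2-12 | T3 12-21 | T4 21-23 | T5 23-26 | T6 26-36 | T7 36-42 | T8 42-52 |
Completion: T1=2  T2=12  T3=21  T4=23  T5=26  T6=36  T7=42  T8=52
Turnaround (C−A): T1=2  T2=12  T3=21  T4=23  T5=26  T6=36  T7=42  T8=52
Turnaround(T4) = completion − arrival = 23 − 0 = 23

23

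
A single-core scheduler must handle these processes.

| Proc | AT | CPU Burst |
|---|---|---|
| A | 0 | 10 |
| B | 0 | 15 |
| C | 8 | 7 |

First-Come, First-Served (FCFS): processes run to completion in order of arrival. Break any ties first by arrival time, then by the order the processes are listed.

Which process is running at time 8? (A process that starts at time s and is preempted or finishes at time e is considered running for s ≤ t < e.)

A

Schedule: | A 0-10 | B 10-25 | C 25-32 |
Completion: A=10  B=25  C=32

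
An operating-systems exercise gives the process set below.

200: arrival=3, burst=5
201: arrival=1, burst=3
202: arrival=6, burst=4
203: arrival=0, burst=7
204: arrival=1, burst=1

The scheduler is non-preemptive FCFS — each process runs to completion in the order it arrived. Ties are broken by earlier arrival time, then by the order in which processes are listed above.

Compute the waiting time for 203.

0

Gantt: | 203 0-7 | 201 7-10 | 204 10-11 | 200 11-16 | 202 16-20 |
Completion: 200=16  201=10  202=20  203=7  204=11
Turnaround (C−A): 200=13  201=9  202=14  203=7  204=10
Waiting(203) = turnaround − burst = 7 − 7 = 0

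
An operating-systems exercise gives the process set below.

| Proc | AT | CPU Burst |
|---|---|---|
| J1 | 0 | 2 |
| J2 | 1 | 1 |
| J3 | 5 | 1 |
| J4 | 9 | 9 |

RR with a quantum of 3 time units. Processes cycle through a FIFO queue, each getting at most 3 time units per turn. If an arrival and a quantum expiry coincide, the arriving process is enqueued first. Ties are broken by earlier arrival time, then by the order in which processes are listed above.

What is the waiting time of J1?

Schedule: | J1 0-2 | J2 2-3 | idle 3-5 | J3 5-6 | idle 6-9 | J4 9-18 |
Completion: J1=2  J2=3  J3=6  J4=18
Waiting(J1) = turnaround − burst = 2 − 2 = 0

0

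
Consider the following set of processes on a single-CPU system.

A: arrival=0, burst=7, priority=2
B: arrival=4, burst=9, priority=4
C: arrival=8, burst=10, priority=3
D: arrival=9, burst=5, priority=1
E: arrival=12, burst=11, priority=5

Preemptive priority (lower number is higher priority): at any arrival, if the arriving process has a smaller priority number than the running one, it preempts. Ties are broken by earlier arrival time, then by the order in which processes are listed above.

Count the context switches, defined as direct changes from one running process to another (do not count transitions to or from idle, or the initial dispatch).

Gantt: | A 0-7 | B 7-8 | C 8-9 | D 9-14 | C 14-23 | B 23-31 | E 31-42 |
Completion: A=7  B=31  C=23  D=14  E=42
Turnaround (C−A): A=7  B=27  C=15  D=5  E=30

6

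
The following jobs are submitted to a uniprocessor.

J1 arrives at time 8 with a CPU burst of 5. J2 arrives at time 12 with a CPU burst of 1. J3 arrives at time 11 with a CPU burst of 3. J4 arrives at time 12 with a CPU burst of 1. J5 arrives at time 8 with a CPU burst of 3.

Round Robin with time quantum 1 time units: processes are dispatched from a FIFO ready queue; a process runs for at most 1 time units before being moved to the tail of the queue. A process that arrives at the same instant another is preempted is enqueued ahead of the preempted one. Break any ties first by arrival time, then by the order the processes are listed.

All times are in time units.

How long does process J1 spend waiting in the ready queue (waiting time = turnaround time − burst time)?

8

Timeline: | idle 0-8 | J1 8-9 | J5 9-10 | J1 10-11 | J5 11-12 | J3 12-13 | J1 13-14 | J2 14-15 | J4 15-16 | J5 16-17 | J3 17-18 | J1 18-19 | J3 19-20 | J1 20-21 |
Completion: J1=21  J2=15  J3=20  J4=16  J5=17
Turnaround (C−A): J1=13  J2=3  J3=9  J4=4  J5=9
Waiting(J1) = turnaround − burst = 13 − 5 = 8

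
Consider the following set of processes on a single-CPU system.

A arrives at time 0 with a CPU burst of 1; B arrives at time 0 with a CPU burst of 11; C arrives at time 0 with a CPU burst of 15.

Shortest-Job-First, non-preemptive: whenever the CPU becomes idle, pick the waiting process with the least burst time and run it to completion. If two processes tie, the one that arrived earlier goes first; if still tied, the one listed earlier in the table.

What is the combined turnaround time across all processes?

40

Gantt: | A 0-1 | B 1-12 | C 12-27 |
Completion: A=1  B=12  C=27
Turnaround (C−A): A=1  B=12  C=27
Turnaround = completion − arrival: A=1, B=12, C=27
Total turnaround = 1 + 12 + 27 = 40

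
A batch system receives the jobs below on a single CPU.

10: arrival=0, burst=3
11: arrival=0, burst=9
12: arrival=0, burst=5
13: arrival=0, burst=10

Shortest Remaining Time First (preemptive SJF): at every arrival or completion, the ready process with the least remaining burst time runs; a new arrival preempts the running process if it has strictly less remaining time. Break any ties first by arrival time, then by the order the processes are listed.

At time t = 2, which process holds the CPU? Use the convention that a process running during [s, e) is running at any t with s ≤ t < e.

Timeline: | 10 0-3 | 12 3-8 | 11 8-17 | 13 17-27 |
Completion: 10=3  11=17  12=8  13=27

10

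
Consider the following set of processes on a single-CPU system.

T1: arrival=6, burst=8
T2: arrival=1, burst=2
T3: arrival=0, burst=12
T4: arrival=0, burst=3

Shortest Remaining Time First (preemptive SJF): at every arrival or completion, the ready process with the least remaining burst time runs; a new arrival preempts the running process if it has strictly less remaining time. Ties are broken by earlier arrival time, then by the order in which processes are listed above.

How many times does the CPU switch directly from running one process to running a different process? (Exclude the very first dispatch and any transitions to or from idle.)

4

Timeline: | T4 0-3 | T2 3-5 | T3 5-6 | T1 6-14 | T3 14-25 |
Completion: T1=14  T2=5  T3=25  T4=3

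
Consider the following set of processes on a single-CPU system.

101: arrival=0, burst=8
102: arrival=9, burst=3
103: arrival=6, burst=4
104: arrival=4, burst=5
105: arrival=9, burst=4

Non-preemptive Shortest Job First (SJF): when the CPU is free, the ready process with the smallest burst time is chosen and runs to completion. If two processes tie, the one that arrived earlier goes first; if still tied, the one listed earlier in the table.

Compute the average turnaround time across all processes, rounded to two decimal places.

Gantt: | 101 0-8 | 103 8-12 | 102 12-15 | 105 15-19 | 104 19-24 |
Completion: 101=8  102=15  103=12  104=24  105=19
Turnaround (C−A): 101=8  102=6  103=6  104=20  105=10
Turnaround times: 101=8, 102=6, 103=6, 104=20, 105=10
Average turnaround = (8+6+6+20+10) / 5 = 50/5 = 10.00

10.00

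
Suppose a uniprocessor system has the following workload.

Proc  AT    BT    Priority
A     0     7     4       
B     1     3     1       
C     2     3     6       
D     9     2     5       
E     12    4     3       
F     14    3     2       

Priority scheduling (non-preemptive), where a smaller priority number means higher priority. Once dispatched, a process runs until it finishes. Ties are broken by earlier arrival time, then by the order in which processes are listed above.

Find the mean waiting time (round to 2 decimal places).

4.33

Schedule: | A 0-7 | B 7-10 | D 10-12 | E 12-16 | F 16-19 | C 19-22 |
Completion: A=7  B=10  C=22  D=12  E=16  F=19
Waiting times: A=0, B=6, C=17, D=1, E=0, F=2
Average waiting = (0+6+17+1+0+2) / 6 = 26/6 = 4.33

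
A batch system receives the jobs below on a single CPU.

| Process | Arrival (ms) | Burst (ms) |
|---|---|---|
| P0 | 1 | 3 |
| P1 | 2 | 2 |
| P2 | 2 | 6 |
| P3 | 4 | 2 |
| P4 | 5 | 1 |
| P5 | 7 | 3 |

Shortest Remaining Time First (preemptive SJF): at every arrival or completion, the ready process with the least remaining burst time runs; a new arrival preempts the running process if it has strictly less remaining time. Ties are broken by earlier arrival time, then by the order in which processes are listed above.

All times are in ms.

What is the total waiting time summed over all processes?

Timeline: | idle 0-1 | P0 1-4 | P1 4-6 | P4 6-7 | P3 7-9 | P5 9-12 | P2 12-18 |
Completion: P0=4  P1=6  P2=18  P3=9  P4=7  P5=12
Turnaround (C−A): P0=3  P1=4  P2=16  P3=5  P4=2  P5=5
Waiting = turnaround − burst: P0=0, P1=2, P2=10, P3=3, P4=1, P5=2
Total waiting = 0 + 2 + 10 + 3 + 1 + 2 = 18

18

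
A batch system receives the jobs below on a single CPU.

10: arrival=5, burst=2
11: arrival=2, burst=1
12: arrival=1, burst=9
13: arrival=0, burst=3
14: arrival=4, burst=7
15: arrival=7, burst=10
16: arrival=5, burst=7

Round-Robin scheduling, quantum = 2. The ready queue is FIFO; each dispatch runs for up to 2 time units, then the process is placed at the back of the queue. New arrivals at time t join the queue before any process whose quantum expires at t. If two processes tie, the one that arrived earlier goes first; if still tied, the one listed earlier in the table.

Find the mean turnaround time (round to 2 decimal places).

20.00

Gantt: | 13 0-2 | 12 2-4 | 11 4-5 | 13 5-6 | 14 6-8 | 12 8-10 | 10 10-12 | 16 12-14 | 15 14-16 | 14 16-18 | 12 18-20 | 16 20-22 | 15 22-24 | 14 24-26 | 12 26-28 | 16 28-30 | 15 30-32 | 14 32-33 | 12 33-34 | 16 34-35 | 15 35-39 |
Completion: 10=12  11=5  12=34  13=6  14=33  15=39  16=35
Turnaround (C−A): 10=7  11=3  12=33  13=6  14=29  15=32  16=30
Turnaround times: 10=7, 11=3, 12=33, 13=6, 14=29, 15=32, 16=30
Average turnaround = (7+3+33+6+29+32+30) / 7 = 140/7 = 20.00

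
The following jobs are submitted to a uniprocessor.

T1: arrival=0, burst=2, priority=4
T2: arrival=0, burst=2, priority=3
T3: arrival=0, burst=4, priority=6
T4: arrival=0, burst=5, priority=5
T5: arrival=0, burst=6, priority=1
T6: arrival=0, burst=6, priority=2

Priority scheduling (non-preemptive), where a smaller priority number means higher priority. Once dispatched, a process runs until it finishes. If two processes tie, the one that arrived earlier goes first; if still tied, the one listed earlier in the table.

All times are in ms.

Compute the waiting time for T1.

Timeline: | T5 0-6 | T6 6-12 | T2 12-14 | T1 14-16 | T4 16-21 | T3 21-25 |
Completion: T1=16  T2=14  T3=25  T4=21  T5=6  T6=12
Waiting(T1) = turnaround − burst = 16 − 2 = 14

14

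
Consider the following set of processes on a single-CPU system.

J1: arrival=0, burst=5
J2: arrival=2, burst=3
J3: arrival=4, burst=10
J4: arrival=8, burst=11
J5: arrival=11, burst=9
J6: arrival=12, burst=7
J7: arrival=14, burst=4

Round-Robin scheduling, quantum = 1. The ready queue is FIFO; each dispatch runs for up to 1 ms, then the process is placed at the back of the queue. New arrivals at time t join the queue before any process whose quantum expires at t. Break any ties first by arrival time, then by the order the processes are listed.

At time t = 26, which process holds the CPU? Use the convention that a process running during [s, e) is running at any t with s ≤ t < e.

Timeline: | J1 0-2 | J2 2-3 | J1 3-4 | J2 4-5 | J3 5-6 | J1 6-7 | J2 7-8 | J3 8-9 | J1 9-10 | J4 10-11 | J3 11-12 | J5 12-13 | J4 13-14 | J6 14-15 | J3 15-16 | J5 16-17 | J7 17-18 | J4 18-19 | J6 19-20 | J3 20-21 | J5 21-22 | J7 22-23 | J4 23-24 | J6 24-25 | J3 25-26 | J5 26-27 | J7 27-28 | J4 28-29 | J6 29-30 | J3 30-31 | J5 31-32 | J7 32-33 | J4 33-34 | J6 34-35 | J3 35-36 | J5 36-37 | J4 37-38 | J6 38-39 | J3 39-40 | J5 40-41 | J4 41-42 | J6 42-43 | J3 43-44 | J5 44-45 | J4 45-46 | J5 46-47 | J4 47-49 |
Completion: J1=10  J2=8  J3=44  J4=49  J5=47  J6=43  J7=33
Turnaround (C−A): J1=10  J2=6  J3=40  J4=41  J5=36  J6=31  J7=19

J5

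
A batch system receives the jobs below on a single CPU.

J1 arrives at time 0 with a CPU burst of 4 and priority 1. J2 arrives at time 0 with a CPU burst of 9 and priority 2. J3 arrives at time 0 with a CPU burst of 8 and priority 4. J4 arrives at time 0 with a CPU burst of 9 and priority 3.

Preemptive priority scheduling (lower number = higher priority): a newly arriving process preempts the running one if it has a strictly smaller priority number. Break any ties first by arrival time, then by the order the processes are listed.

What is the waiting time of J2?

Gantt: | J1 0-4 | J2 4-13 | J4 13-22 | J3 22-30 |
Completion: J1=4  J2=13  J3=30  J4=22
Turnaround (C−A): J1=4  J2=13  J3=30  J4=22
Waiting(J2) = turnaround − burst = 13 − 9 = 4

4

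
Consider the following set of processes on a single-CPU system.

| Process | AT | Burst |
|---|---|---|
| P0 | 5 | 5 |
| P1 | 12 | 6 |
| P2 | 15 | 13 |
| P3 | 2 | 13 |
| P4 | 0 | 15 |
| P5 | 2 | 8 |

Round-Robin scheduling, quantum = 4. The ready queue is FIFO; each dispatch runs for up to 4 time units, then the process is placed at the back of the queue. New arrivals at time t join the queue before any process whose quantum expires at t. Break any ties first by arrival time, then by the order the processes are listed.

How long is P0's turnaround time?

36

Schedule: | P4 0-4 | P3 4-8 | P5 8-12 | P4 12-16 | P0 16-20 | P3 20-24 | P1 24-28 | P5 28-32 | P2 32-36 | P4 36-40 | P0 40-41 | P3 41-45 | P1 45-47 | P2 47-51 | P4 51-54 | P3 54-55 | P2 55-60 |
Completion: P0=41  P1=47  P2=60  P3=55  P4=54  P5=32
Turnaround(P0) = completion − arrival = 41 − 5 = 36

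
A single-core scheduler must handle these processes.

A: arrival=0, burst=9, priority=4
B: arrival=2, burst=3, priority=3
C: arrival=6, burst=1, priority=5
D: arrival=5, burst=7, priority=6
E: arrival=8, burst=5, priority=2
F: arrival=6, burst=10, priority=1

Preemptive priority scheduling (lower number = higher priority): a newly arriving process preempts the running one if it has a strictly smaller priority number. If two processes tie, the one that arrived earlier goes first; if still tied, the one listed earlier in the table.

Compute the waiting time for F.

0

Schedule: | A 0-2 | B 2-5 | A 5-6 | F 6-16 | E 16-21 | A 21-27 | C 27-28 | D 28-35 |
Completion: A=27  B=5  C=28  D=35  E=21  F=16
Turnaround (C−A): A=27  B=3  C=22  D=30  E=13  F=10
Waiting(F) = turnaround − burst = 10 − 10 = 0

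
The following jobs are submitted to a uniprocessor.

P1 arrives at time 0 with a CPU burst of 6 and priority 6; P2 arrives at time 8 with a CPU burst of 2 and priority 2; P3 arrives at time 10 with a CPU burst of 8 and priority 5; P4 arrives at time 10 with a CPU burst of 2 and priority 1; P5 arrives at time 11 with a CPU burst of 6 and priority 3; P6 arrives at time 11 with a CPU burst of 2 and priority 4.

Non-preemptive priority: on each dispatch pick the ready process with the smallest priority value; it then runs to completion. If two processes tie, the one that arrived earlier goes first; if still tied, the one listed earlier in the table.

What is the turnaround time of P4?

2

Timeline: | P1 0-6 | idle 6-8 | P2 8-10 | P4 10-12 | P5 12-18 | P6 18-20 | P3 20-28 |
Completion: P1=6  P2=10  P3=28  P4=12  P5=18  P6=20
Turnaround (C−A): P1=6  P2=2  P3=18  P4=2  P5=7  P6=9
Turnaround(P4) = completion − arrival = 12 − 10 = 2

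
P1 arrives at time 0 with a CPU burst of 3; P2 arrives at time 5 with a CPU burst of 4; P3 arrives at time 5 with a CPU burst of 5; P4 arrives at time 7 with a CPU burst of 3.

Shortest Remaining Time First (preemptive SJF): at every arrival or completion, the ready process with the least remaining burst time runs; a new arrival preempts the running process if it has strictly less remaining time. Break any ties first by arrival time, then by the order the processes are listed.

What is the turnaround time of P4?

Timeline: | P1 0-3 | idle 3-5 | P2 5-9 | P4 9-12 | P3 12-17 |
Completion: P1=3  P2=9  P3=17  P4=12
Turnaround (C−A): P1=3  P2=4  P3=12  P4=5
Turnaround(P4) = completion − arrival = 12 − 7 = 5

5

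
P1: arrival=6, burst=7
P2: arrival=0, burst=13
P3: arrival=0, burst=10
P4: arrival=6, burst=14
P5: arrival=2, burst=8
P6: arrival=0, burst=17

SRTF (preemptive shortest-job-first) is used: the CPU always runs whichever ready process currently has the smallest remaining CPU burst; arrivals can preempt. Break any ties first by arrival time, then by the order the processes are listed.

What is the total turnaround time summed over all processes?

197

Gantt: | P3 0-10 | P1 10-17 | P5 17-25 | P2 25-38 | P4 38-52 | P6 52-69 |
Completion: P1=17  P2=38  P3=10  P4=52  P5=25  P6=69
Turnaround (C−A): P1=11  P2=38  P3=10  P4=46  P5=23  P6=69
Turnaround = completion − arrival: P1=11, P2=38, P3=10, P4=46, P5=23, P6=69
Total turnaround = 11 + 38 + 10 + 46 + 23 + 69 = 197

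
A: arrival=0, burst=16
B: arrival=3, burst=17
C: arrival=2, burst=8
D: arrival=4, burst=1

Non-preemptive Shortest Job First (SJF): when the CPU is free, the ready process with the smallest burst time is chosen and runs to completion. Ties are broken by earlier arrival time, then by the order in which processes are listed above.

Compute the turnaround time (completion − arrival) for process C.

23

Gantt: | A 0-16 | D 16-17 | C 17-25 | B 25-42 |
Completion: A=16  B=42  C=25  D=17
Turnaround (C−A): A=16  B=39  C=23  D=13
Turnaround(C) = completion − arrival = 25 − 2 = 23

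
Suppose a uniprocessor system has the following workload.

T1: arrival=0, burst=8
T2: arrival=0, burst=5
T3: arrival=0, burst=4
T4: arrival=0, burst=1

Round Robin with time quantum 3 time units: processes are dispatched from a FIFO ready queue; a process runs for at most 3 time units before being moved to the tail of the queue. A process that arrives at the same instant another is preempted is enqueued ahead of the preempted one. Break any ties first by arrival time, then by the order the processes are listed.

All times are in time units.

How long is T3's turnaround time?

Gantt: | T1 0-3 | T2 3-6 | T3 6-9 | T4 9-10 | T1 10-13 | T2 13-15 | T3 15-16 | T1 16-18 |
Completion: T1=18  T2=15  T3=16  T4=10
Turnaround(T3) = completion − arrival = 16 − 0 = 16

16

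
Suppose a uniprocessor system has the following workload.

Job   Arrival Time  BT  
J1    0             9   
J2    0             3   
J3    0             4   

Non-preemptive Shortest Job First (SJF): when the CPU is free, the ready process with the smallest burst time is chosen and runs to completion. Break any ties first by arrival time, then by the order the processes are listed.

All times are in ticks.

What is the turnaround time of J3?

7

Gantt: | J2 0-3 | J3 3-7 | J1 7-16 |
Completion: J1=16  J2=3  J3=7
Turnaround(J3) = completion − arrival = 7 − 0 = 7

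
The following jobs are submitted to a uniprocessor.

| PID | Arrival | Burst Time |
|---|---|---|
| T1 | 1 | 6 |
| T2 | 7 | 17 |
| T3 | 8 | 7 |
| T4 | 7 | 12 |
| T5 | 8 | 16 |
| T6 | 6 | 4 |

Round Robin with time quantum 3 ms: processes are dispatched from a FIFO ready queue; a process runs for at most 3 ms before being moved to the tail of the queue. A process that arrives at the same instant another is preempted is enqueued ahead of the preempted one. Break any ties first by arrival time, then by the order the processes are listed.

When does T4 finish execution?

Schedule: | idle 0-1 | T1 1-7 | T6 7-10 | T2 10-13 | T4 13-16 | T3 16-19 | T5 19-22 | T6 22-23 | T2 23-26 | T4 26-29 | T3 29-32 | T5 32-35 | T2 35-38 | T4 38-41 | T3 41-42 | T5 42-45 | T2 45-48 | T4 48-51 | T5 51-54 | T2 54-57 | T5 57-60 | T2 60-62 | T5 62-63 |
Completion: T1=7  T2=62  T3=42  T4=51  T5=63  T6=23
Turnaround (C−A): T1=6  T2=55  T3=34  T4=44  T5=55  T6=17

51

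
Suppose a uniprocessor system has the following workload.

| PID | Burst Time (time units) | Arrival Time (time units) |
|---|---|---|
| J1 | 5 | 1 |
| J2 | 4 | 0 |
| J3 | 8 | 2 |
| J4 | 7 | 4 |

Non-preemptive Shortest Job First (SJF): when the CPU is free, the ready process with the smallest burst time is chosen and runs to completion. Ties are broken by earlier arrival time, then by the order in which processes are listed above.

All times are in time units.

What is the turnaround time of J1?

Schedule: | J2 0-4 | J1 4-9 | J4 9-16 | J3 16-24 |
Completion: J1=9  J2=4  J3=24  J4=16
Turnaround (C−A): J1=8  J2=4  J3=22  J4=12
Turnaround(J1) = completion − arrival = 9 − 1 = 8

8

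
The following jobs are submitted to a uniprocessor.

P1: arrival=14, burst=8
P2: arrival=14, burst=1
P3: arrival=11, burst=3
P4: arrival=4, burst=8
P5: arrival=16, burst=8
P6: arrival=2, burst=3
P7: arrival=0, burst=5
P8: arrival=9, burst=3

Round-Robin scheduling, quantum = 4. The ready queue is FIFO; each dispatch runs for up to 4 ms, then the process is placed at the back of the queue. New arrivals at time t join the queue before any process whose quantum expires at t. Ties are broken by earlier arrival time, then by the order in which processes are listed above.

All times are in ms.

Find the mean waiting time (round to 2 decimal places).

Gantt: | P7 0-4 | P6 4-7 | P4 7-11 | P7 11-12 | P8 12-15 | P3 15-18 | P4 18-22 | P1 22-26 | P2 26-27 | P5 27-31 | P1 31-35 | P5 35-39 |
Completion: P1=35  P2=27  P3=18  P4=22  P5=39  P6=7  P7=12  P8=15
Turnaround (C−A): P1=21  P2=13  P3=7  P4=18  P5=23  P6=5  P7=12  P8=6
Waiting times: P1=13, P2=12, P3=4, P4=10, P5=15, P6=2, P7=7, P8=3
Average waiting = (13+12+4+10+15+2+7+3) / 8 = 66/8 = 8.25

8.25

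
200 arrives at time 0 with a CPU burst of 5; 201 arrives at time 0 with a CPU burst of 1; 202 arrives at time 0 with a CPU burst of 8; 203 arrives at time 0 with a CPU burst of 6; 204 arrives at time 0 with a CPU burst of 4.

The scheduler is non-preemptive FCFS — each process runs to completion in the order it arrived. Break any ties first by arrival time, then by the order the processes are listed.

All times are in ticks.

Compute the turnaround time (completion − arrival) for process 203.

Schedule: | 200 0-5 | 201 5-6 | 202 6-14 | 203 14-20 | 204 20-24 |
Completion: 200=5  201=6  202=14  203=20  204=24
Turnaround(203) = completion − arrival = 20 − 0 = 20

20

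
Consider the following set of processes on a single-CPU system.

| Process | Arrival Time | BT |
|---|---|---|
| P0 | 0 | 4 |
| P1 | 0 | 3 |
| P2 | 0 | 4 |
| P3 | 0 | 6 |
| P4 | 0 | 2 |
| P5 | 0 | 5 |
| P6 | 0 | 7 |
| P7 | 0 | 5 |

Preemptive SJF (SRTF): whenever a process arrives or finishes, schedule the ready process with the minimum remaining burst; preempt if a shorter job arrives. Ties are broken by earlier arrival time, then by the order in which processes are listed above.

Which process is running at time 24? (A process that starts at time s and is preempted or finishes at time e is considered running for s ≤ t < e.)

P3

Schedule: | P4 0-2 | P1 2-5 | P0 5-9 | P2 9-13 | P5 13-18 | P7 18-23 | P3 23-29 | P6 29-36 |
Completion: P0=9  P1=5  P2=13  P3=29  P4=2  P5=18  P6=36  P7=23
Turnaround (C−A): P0=9  P1=5  P2=13  P3=29  P4=2  P5=18  P6=36  P7=23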